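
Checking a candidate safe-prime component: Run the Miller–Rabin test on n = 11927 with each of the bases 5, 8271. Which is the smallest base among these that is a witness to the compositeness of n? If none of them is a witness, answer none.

none

n − 1 = 11926 = 2^1 · 5963, so s = 1 and d = 5963.
Base 5: x_0 = 5^5963 mod 11927 = 11926. x_0 = 11926 ≡ −1, so 5 is not a witness.
Base 8271: x_0 = 8271^5963 mod 11927 = 1. x_0 = 1, so 8271 is not a witness.
No listed base is a witness for 11927.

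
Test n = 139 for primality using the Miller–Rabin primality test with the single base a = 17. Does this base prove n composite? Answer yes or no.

n − 1 = 138 = 2^1 · 69, so s = 1 and d = 69.
By repeated squaring, 17^69 ≡ 138 (mod 139).
x_0 = 17^69 mod 139 = 138.
x_0 = 138 ≡ −1, so 17 is not a witness.

no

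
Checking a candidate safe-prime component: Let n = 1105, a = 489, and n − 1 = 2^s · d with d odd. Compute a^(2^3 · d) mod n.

1

n − 1 = 1104 = 2^4 · 69, so s = 4 and d = 69.
x_0 = 489^69 mod 1105 = 489.
x_1 = 489^2 mod 1105 = 441.
x_2 = 441^2 mod 1105 = 1.
x_3 = 1^2 mod 1105 = 1.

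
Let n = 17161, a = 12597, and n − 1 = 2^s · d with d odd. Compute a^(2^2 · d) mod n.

9171

n − 1 = 17160 = 2^3 · 2145, so s = 3 and d = 2145.
x_0 = 12597^2145 mod 17161 = 10874.
x_1 = 10874^2 mod 17161 = 4586.
x_2 = 4586^2 mod 17161 = 9171.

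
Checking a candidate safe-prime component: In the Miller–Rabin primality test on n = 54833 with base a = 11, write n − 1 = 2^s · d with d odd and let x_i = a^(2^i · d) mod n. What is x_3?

1

n − 1 = 54832 = 2^4 · 3427, so s = 4 and d = 3427.
x_0 = 11^3427 mod 54833 = 1.
x_1 = 1^2 mod 54833 = 1.
x_2 = 1^2 mod 54833 = 1.
x_3 = 1^2 mod 54833 = 1.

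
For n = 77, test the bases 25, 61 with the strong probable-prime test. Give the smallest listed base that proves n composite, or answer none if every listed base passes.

25

n − 1 = 76 = 2^2 · 19, so s = 2 and d = 19.
Base 25: x_0 = 25^19 mod 77 = 4. x_0 is neither 1 nor 76, so continue squaring. x_1 = 4^2 mod 77 = 16. Reached i = s−1 = 1 without hitting −1: 25 is a Miller–Rabin witness and 77 is composite.
Base 61: x_0 = 61^19 mod 77 = 68. x_0 is neither 1 nor 76, so continue squaring. x_1 = 68^2 mod 77 = 4. Reached i = s−1 = 1 without hitting −1: 61 is a Miller–Rabin witness and 77 is composite.
The smallest witness among the given bases is 25.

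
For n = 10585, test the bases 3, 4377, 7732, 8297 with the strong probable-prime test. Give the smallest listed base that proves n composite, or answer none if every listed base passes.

n − 1 = 10584 = 2^3 · 1323, so s = 3 and d = 1323.
Base 3: x_0 = 3^1323 mod 10585 = 8422. x_0 is neither 1 nor 10584, so continue squaring. x_1 = 8422^2 mod 10585 = 10584. x_1 ≡ −1, so 3 is not a witness.
Base 4377: x_0 = 4377^1323 mod 10585 = 2163. x_0 is neither 1 nor 10584, so continue squaring. x_1 = 2163^2 mod 10585 = 10584. x_1 ≡ −1, so 4377 is not a witness.
Base 7732: x_0 = 7732^1323 mod 10585 = 2163. x_0 is neither 1 nor 10584, so continue squaring. x_1 = 2163^2 mod 10585 = 10584. x_1 ≡ −1, so 7732 is not a witness.
Base 8297: x_0 = 8297^1323 mod 10585 = 4188. x_0 is neither 1 nor 10584, so continue squaring. x_1 = 4188^2 mod 10585 = 10584. x_1 ≡ −1, so 8297 is not a witness.
No listed base is a witness for 10585.

none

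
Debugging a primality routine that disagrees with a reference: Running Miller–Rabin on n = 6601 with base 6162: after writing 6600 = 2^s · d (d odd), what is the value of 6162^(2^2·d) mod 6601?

n − 1 = 6600 = 2^3 · 825, so s = 3 and d = 825.
x_0 = 6162^825 mod 6601 = 3564.
x_1 = 3564^2 mod 6601 = 1772.
x_2 = 1772^2 mod 6601 = 4509.

4509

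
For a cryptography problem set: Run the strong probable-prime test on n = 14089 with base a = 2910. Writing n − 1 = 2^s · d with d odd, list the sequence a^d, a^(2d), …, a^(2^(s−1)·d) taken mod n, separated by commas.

9188, 12145, 3284

n − 1 = 14088 = 2^3 · 1761, so s = 3 and d = 1761.
x_0 = 2910^1761 mod 14089 = 9188.
x_1 = 9188^2 mod 14089 = 12145.
x_2 = 12145^2 mod 14089 = 3284.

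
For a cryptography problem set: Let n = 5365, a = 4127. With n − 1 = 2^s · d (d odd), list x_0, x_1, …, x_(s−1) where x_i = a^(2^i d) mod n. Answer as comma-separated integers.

4952, 4254

n − 1 = 5364 = 2^2 · 1341, so s = 2 and d = 1341.
x_0 = 4127^1341 mod 5365 = 4952.
x_1 = 4952^2 mod 5365 = 4254.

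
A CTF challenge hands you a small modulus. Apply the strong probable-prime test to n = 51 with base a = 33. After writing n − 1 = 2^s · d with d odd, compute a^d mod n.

33

n − 1 = 50 = 2^1 · 25, so s = 1 and d = 25.
33^25 mod 51 = 33.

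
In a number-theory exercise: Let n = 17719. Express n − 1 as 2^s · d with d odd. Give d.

Halving: 17718 → 8859; 8859 is odd.
So 17718 = 2^1 · 8859.

8859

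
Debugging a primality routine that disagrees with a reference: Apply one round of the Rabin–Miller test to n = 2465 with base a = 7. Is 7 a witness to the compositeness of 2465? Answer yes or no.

yes

n − 1 = 2464 = 2^5 · 77, so s = 5 and d = 77.
x_0 = 7^77 mod 2465 = 2437.
x_0 is neither 1 nor 2464, so continue squaring.
x_1 = 2437^2 mod 2465 = 784.
x_2 = 784^2 mod 2465 = 871.
x_3 = 871^2 mod 2465 = 1886.
x_4 = 1886^2 mod 2465 = 1.
x_4 = 1 but x_3 ≠ ±1, a nontrivial square root of 1 — 7 is a witness and 2465 is composite.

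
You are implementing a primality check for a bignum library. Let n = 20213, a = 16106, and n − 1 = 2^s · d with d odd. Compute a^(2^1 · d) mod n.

n − 1 = 20212 = 2^2 · 5053, so s = 2 and d = 5053.
x_0 = 16106^5053 mod 20213 = 1587.
x_1 = 1587^2 mod 20213 = 12157.

12157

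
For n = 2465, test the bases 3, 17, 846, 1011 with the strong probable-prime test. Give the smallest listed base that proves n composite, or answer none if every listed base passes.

n − 1 = 2464 = 2^5 · 77, so s = 5 and d = 77.
Base 3: x_0 = 3^77 mod 2465 = 2018. x_0 is neither 1 nor 2464, so continue squaring. x_1 = 2018^2 mod 2465 = 144. x_2 = 144^2 mod 2465 = 1016. x_3 = 1016^2 mod 2465 = 1886. x_4 = 1886^2 mod 2465 = 1. x_4 = 1 but x_3 ≠ ±1, a nontrivial square root of 1 — 3 is a witness and 2465 is composite.
Base 17: x_0 = 17^77 mod 2465 = 17. x_0 is neither 1 nor 2464, so continue squaring. x_1 = 17^2 mod 2465 = 289. x_2 = 289^2 mod 2465 = 2176. x_3 = 2176^2 mod 2465 = 2176. x_4 = 2176^2 mod 2465 = 2176. Reached i = s−1 = 4 without hitting −1: 17 is a Miller–Rabin witness and 2465 is composite.
Base 846: x_0 = 846^77 mod 2465 = 1101. x_0 is neither 1 nor 2464, so continue squaring. x_1 = 1101^2 mod 2465 = 1886. x_2 = 1886^2 mod 2465 = 1. x_2 = 1 but x_1 ≠ ±1, a nontrivial square root of 1 — 846 is a witness and 2465 is composite.
Base 1011: x_0 = 1011^77 mod 2465 = 2321. x_0 is neither 1 nor 2464, so continue squaring. x_1 = 2321^2 mod 2465 = 1016. x_2 = 1016^2 mod 2465 = 1886. x_3 = 1886^2 mod 2465 = 1. x_3 = 1 but x_2 ≠ ±1, a nontrivial square root of 1 — 1011 is a witness and 2465 is composite.
The smallest witness among the given bases is 3.

3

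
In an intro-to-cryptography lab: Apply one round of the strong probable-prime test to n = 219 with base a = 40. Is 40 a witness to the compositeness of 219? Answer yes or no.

n − 1 = 218 = 2^1 · 109, so s = 1 and d = 109.
x_0 = 40^109 mod 219 = 106.
x_0 ∉ {1, 218} and s = 1, so 40 is a Miller–Rabin witness and 219 is composite.

yes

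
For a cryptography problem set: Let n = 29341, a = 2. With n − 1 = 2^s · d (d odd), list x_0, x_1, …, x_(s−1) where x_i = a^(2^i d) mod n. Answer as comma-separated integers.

n − 1 = 29340 = 2^2 · 7335, so s = 2 and d = 7335.
x_0 = 2^7335 mod 29341 = 26424.
x_1 = 26424^2 mod 29341 = 29340.

26424, 29340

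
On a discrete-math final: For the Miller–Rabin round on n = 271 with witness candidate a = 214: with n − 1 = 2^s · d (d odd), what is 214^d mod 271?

270

n − 1 = 270 = 2^1 · 135, so s = 1 and d = 135.
By repeated squaring, 214^135 ≡ 270 (mod 271).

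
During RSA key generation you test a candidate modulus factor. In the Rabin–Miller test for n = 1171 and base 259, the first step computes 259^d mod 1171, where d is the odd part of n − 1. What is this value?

1

n − 1 = 1170 = 2^1 · 585, so s = 1 and d = 585.
259^585 mod 1171 = 1.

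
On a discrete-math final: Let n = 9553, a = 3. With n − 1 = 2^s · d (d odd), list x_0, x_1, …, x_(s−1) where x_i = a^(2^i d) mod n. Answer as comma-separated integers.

6844, 1977, 1352, 3281

n − 1 = 9552 = 2^4 · 597, so s = 4 and d = 597.
x_0 = 3^597 mod 9553 = 6844.
x_1 = 6844^2 mod 9553 = 1977.
x_2 = 1977^2 mod 9553 = 1352.
x_3 = 1352^2 mod 9553 = 3281.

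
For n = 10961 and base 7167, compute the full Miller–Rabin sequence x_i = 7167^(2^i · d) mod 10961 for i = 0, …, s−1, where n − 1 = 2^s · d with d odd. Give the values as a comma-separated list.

n − 1 = 10960 = 2^4 · 685, so s = 4 and d = 685.
x_0 = 7167^685 mod 10961 = 4704.
x_1 = 4704^2 mod 10961 = 8318.
x_2 = 8318^2 mod 10961 = 3292.
x_3 = 3292^2 mod 10961 = 7796.

4704, 8318, 3292, 7796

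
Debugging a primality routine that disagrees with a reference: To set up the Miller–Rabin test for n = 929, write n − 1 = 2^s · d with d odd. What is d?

Halving: 928 → 464 → 232 → 116 → 58 → 29; 29 is odd.
So 928 = 2^5 · 29.

29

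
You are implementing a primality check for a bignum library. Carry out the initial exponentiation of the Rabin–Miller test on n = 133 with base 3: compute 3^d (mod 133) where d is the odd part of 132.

69

n − 1 = 132 = 2^2 · 33, so s = 2 and d = 33.
3^33 mod 133 = 69.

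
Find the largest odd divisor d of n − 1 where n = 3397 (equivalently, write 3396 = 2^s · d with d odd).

Halving: 3396 → 1698 → 849; 849 is odd.
So 3396 = 2^2 · 849.

849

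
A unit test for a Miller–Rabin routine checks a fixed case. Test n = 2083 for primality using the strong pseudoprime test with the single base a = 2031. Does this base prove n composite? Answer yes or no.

no

n − 1 = 2082 = 2^1 · 1041, so s = 1 and d = 1041.
x_0 = 2031^1041 mod 2083 = 2082.
x_0 = 2082 ≡ −1, so 2031 is not a witness.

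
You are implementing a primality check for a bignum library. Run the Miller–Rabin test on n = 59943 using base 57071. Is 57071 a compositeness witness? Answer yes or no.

n − 1 = 59942 = 2^1 · 29971, so s = 1 and d = 29971.
x_0 = 57071^29971 mod 59943 = 44630.
x_0 ∉ {1, 59942} and s = 1, so 57071 is a Miller–Rabin witness and 59943 is composite.

yes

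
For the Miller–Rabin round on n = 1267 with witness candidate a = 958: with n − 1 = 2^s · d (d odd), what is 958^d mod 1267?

629

n − 1 = 1266 = 2^1 · 633, so s = 1 and d = 633.
958^633 mod 1267 = 629.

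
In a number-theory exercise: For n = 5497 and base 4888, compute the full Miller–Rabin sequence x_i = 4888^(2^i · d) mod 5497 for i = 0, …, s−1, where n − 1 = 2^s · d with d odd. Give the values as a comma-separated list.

2065, 4050, 4949

n − 1 = 5496 = 2^3 · 687, so s = 3 and d = 687.
x_0 = 4888^687 mod 5497 = 2065.
x_1 = 2065^2 mod 5497 = 4050.
x_2 = 4050^2 mod 5497 = 4949.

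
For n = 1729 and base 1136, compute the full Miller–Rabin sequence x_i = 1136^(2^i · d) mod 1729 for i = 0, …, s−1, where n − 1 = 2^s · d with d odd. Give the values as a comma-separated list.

645, 1065, 1, 1, 1, 1

n − 1 = 1728 = 2^6 · 27, so s = 6 and d = 27.
x_0 = 1136^27 mod 1729 = 645.
x_1 = 645^2 mod 1729 = 1065.
x_2 = 1065^2 mod 1729 = 1.
x_3 = 1^2 mod 1729 = 1.
x_4 = 1^2 mod 1729 = 1.
x_5 = 1^2 mod 1729 = 1.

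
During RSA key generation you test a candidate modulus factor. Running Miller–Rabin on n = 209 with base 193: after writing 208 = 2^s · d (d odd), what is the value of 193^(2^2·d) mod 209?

n − 1 = 208 = 2^4 · 13, so s = 4 and d = 13.
By repeated squaring, 193^13 ≡ 128 (mod 209).
x_0 = 128.
x_1 = 128^2 mod 209 = 82.
x_2 = 82^2 mod 209 = 36.

36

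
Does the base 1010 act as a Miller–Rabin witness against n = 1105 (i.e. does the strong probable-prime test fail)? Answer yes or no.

yes

n − 1 = 1104 = 2^4 · 69, so s = 4 and d = 69.
x_0 = 1010^69 mod 1105 = 300.
x_0 is neither 1 nor 1104, so continue squaring.
x_1 = 300^2 mod 1105 = 495.
x_2 = 495^2 mod 1105 = 820.
x_3 = 820^2 mod 1105 = 560.
Reached i = s−1 = 3 without hitting −1: 1010 is a Miller–Rabin witness and 1105 is composite.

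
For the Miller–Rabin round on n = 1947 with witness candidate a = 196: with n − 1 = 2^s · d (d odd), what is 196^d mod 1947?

n − 1 = 1946 = 2^1 · 973, so s = 1 and d = 973.
Repeated squaring mod 1947: 196^1 ≡ 196, 196^2 ≡ 1423, 196^4 ≡ 49, 196^8 ≡ 454, 196^16 ≡ 1681, 196^32 ≡ 664, 196^64 ≡ 874, 196^128 ≡ 652, 196^256 ≡ 658, 196^512 ≡ 730.
973 = 512 + 256 + 128 + 64 + 8 + 4 + 1, so 196^973 ≡ 730·658·652·874·454·49·196 ≡ 619 (mod 1947).

619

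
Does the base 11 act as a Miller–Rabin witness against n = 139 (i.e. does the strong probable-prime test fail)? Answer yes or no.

no

n − 1 = 138 = 2^1 · 69, so s = 1 and d = 69.
x_0 = 11^69 mod 139 = 1.
x_0 = 1, so 11 is not a witness.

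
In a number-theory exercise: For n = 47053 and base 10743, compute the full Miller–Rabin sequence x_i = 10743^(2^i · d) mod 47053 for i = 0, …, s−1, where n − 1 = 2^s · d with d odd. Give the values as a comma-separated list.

n − 1 = 47052 = 2^2 · 11763, so s = 2 and d = 11763.
x_0 = 10743^11763 mod 47053 = 13158.
x_1 = 13158^2 mod 47053 = 24977.

13158, 24977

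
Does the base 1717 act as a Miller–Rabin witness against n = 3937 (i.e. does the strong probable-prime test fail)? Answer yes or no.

n − 1 = 3936 = 2^5 · 123, so s = 5 and d = 123.
x_0 = 1717^123 mod 3937 = 1139.
x_0 is neither 1 nor 3936, so continue squaring.
x_1 = 1139^2 mod 3937 = 2048.
x_2 = 2048^2 mod 3937 = 1399.
x_3 = 1399^2 mod 3937 = 512.
x_4 = 512^2 mod 3937 = 2302.
Reached i = s−1 = 4 without hitting −1: 1717 is a Miller–Rabin witness and 3937 is composite.

yes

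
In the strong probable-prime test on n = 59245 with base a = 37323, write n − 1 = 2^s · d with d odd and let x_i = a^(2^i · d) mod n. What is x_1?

n − 1 = 59244 = 2^2 · 14811, so s = 2 and d = 14811.
x_0 = 37323^14811 mod 59245 = 4422.
x_1 = 4422^2 mod 59245 = 3234.

3234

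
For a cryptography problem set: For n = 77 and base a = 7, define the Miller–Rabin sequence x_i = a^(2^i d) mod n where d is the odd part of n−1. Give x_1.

42

n − 1 = 76 = 2^2 · 19, so s = 2 and d = 19.
x_0 = 7^19 mod 77 = 63.
x_1 = 63^2 mod 77 = 42.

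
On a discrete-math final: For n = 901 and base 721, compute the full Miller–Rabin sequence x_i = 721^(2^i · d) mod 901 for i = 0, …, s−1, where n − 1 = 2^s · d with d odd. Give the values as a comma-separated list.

296, 219

n − 1 = 900 = 2^2 · 225, so s = 2 and d = 225.
x_0 = 721^225 mod 901 = 296.
x_1 = 296^2 mod 901 = 219.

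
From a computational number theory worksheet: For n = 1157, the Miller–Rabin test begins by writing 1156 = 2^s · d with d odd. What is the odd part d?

289

Halving: 1156 → 578 → 289; 289 is odd.
So 1156 = 2^2 · 289.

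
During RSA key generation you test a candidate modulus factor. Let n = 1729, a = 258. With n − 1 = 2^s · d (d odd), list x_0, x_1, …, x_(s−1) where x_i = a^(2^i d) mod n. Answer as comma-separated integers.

n − 1 = 1728 = 2^6 · 27, so s = 6 and d = 27.
x_0 = 258^27 mod 1729 = 1084.
x_1 = 1084^2 mod 1729 = 1065.
x_2 = 1065^2 mod 1729 = 1.
x_3 = 1^2 mod 1729 = 1.
x_4 = 1^2 mod 1729 = 1.
x_5 = 1^2 mod 1729 = 1.

1084, 1065, 1, 1, 1, 1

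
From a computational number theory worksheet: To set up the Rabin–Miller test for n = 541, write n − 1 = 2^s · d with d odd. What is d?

135

Halving: 540 → 270 → 135; 135 is odd.
So 540 = 2^2 · 135.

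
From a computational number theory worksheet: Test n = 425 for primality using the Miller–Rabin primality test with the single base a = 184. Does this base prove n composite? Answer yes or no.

n − 1 = 424 = 2^3 · 53, so s = 3 and d = 53.
x_0 = 184^53 mod 425 = 29.
x_0 is neither 1 nor 424, so continue squaring.
x_1 = 29^2 mod 425 = 416.
x_2 = 416^2 mod 425 = 81.
Reached i = s−1 = 2 without hitting −1: 184 is a Miller–Rabin witness and 425 is composite.

yes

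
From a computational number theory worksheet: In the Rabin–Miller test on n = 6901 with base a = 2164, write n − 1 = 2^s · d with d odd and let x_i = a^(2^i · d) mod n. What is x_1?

3709

n − 1 = 6900 = 2^2 · 1725, so s = 2 and d = 1725.
x_0 = 2164^1725 mod 6901 = 722.
x_1 = 722^2 mod 6901 = 3709.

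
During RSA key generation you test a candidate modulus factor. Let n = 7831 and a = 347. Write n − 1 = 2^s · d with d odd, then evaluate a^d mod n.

n − 1 = 7830 = 2^1 · 3915, so s = 1 and d = 3915.
347^3915 mod 7831 = 4589.

4589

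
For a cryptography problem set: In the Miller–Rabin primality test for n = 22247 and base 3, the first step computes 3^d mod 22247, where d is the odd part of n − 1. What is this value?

n − 1 = 22246 = 2^1 · 11123, so s = 1 and d = 11123.
Repeated squaring mod 22247: 3^1 ≡ 3, 3^2 ≡ 9, 3^4 ≡ 81, 3^8 ≡ 6561, 3^16 ≡ 21023, 3^32 ≡ 7627, 3^64 ≡ 17471, 3^128 ≡ 7001, 3^256 ≡ 3860, 3^512 ≡ 16357, 3^1024 ≡ 9027, 3^2048 ≡ 18215, 3^4096 ≡ 16714, 3^8192 ≡ 2217.
11123 = 8192 + 2048 + 512 + 256 + 64 + 32 + 16 + 2 + 1, so 3^11123 ≡ 2217·18215·16357·3860·17471·7627·21023·9·3 ≡ 1 (mod 22247).

1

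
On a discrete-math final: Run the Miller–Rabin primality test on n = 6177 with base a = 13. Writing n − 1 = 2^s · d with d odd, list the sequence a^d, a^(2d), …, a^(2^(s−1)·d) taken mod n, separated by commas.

n − 1 = 6176 = 2^5 · 193, so s = 5 and d = 193.
x_0 = 13^193 mod 6177 = 874.
x_1 = 874^2 mod 6177 = 4105.
x_2 = 4105^2 mod 6177 = 169.
x_3 = 169^2 mod 6177 = 3853.
x_4 = 3853^2 mod 6177 = 2278.

874, 4105, 169, 3853, 2278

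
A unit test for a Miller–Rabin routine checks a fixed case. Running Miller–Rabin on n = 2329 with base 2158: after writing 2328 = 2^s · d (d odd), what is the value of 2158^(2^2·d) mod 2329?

n − 1 = 2328 = 2^3 · 291, so s = 3 and d = 291.
Repeated squaring mod 2329: 2158^1 ≡ 2158, 2158^2 ≡ 1293, 2158^4 ≡ 1956, 2158^8 ≡ 1718, 2158^16 ≡ 681, 2158^32 ≡ 290, 2158^64 ≡ 256, 2158^128 ≡ 324, 2158^256 ≡ 171.
291 = 256 + 32 + 2 + 1, so 2158^291 ≡ 171·290·1293·2158 ≡ 1036 (mod 2329).
x_0 = 1036.
x_1 = 1036^2 mod 2329 = 1956.
x_2 = 1956^2 mod 2329 = 1718.

1718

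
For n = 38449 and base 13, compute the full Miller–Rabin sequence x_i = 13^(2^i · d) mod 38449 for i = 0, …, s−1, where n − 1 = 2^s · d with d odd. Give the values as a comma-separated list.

n − 1 = 38448 = 2^4 · 2403, so s = 4 and d = 2403.
x_0 = 13^2403 mod 38449 = 24498.
x_1 = 24498^2 mod 38449 = 1563.
x_2 = 1563^2 mod 38449 = 20682.
x_3 = 20682^2 mod 38449 = 38448.

24498, 1563, 20682, 38448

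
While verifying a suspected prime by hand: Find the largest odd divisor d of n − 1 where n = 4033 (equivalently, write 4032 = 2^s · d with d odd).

Halving: 4032 → 2016 → 1008 → 504 → 252 → 126 → 63; 63 is odd.
So 4032 = 2^6 · 63.

63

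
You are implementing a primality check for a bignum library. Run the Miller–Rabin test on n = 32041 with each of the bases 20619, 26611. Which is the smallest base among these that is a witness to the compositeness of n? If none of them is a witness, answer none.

n − 1 = 32040 = 2^3 · 4005, so s = 3 and d = 4005.
Base 20619: x_0 = 20619^4005 mod 32041 = 32040. x_0 = 32040 ≡ −1, so 20619 is not a witness.
Base 26611: x_0 = 26611^4005 mod 32041 = 4116. x_0 is neither 1 nor 32040, so continue squaring. x_1 = 4116^2 mod 32041 = 23808. x_2 = 23808^2 mod 32041 = 15574. Reached i = s−1 = 2 without hitting −1: 26611 is a Miller–Rabin witness and 32041 is composite.
The smallest witness among the given bases is 26611.

26611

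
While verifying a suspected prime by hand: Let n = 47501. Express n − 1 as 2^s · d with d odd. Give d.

Halving: 47500 → 23750 → 11875; 11875 is odd.
So 47500 = 2^2 · 11875.

11875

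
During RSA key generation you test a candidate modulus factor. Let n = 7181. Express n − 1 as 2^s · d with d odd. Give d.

Halving: 7180 → 3590 → 1795; 1795 is odd.
So 7180 = 2^2 · 1795.

1795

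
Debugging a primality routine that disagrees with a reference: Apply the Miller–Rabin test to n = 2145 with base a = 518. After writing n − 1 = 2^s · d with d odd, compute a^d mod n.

782

n − 1 = 2144 = 2^5 · 67, so s = 5 and d = 67.
518^67 mod 2145 = 782.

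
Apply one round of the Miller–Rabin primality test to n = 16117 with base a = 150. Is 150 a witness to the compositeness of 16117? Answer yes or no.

n − 1 = 16116 = 2^2 · 4029, so s = 2 and d = 4029.
x_0 = 150^4029 mod 16117 = 6936.
x_0 is neither 1 nor 16116, so continue squaring.
x_1 = 6936^2 mod 16117 = 14968.
Reached i = s−1 = 1 without hitting −1: 150 is a Miller–Rabin witness and 16117 is composite.

yes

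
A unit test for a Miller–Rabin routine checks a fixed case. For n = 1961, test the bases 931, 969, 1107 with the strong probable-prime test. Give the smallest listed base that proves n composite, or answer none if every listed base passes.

969

n − 1 = 1960 = 2^3 · 245, so s = 3 and d = 245.
Base 931: x_0 = 931^245 mod 1961 = 931. x_0 is neither 1 nor 1960, so continue squaring. x_1 = 931^2 mod 1961 = 1960. x_1 ≡ −1, so 931 is not a witness.
Base 969: x_0 = 969^245 mod 1961 = 49. x_0 is neither 1 nor 1960, so continue squaring. x_1 = 49^2 mod 1961 = 440. x_2 = 440^2 mod 1961 = 1422. Reached i = s−1 = 2 without hitting −1: 969 is a Miller–Rabin witness and 1961 is composite.
Base 1107: x_0 = 1107^245 mod 1961 = 823. x_0 is neither 1 nor 1960, so continue squaring. x_1 = 823^2 mod 1961 = 784. x_2 = 784^2 mod 1961 = 863. Reached i = s−1 = 2 without hitting −1: 1107 is a Miller–Rabin witness and 1961 is composite.
The smallest witness among the given bases is 969.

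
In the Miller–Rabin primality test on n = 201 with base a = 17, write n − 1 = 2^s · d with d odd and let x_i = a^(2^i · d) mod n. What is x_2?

n − 1 = 200 = 2^3 · 25, so s = 3 and d = 25.
x_0 = 17^25 mod 201 = 77.
x_1 = 77^2 mod 201 = 100.
x_2 = 100^2 mod 201 = 151.

151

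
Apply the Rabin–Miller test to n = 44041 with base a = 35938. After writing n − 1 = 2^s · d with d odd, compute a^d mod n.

n − 1 = 44040 = 2^3 · 5505, so s = 3 and d = 5505.
35938^5505 mod 44041 = 19530.

19530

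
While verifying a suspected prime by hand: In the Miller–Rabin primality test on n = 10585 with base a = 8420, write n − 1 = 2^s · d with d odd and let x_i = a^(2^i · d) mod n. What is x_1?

6350

n − 1 = 10584 = 2^3 · 1323, so s = 3 and d = 1323.
x_0 = 8420^1323 mod 10585 = 4280.
x_1 = 4280^2 mod 10585 = 6350.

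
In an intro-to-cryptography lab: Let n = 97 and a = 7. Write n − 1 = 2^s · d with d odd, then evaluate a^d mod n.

52

n − 1 = 96 = 2^5 · 3, so s = 5 and d = 3.
7^3 mod 97 = 52.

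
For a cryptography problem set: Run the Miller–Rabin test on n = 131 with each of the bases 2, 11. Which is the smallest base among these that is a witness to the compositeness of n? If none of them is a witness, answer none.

none

n − 1 = 130 = 2^1 · 65, so s = 1 and d = 65.
Base 2: x_0 = 2^65 mod 131 = 130. x_0 = 130 ≡ −1, so 2 is not a witness.
Base 11: x_0 = 11^65 mod 131 = 1. x_0 = 1, so 11 is not a witness.
No listed base is a witness for 131.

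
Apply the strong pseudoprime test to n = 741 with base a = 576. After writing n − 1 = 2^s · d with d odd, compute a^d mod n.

309

n − 1 = 740 = 2^2 · 185, so s = 2 and d = 185.
576^185 mod 741 = 309.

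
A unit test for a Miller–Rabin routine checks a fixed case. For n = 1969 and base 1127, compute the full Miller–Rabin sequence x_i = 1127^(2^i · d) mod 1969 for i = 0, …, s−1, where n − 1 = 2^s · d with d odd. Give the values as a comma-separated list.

n − 1 = 1968 = 2^4 · 123, so s = 4 and d = 123.
x_0 = 1127^123 mod 1969 = 543.
x_1 = 543^2 mod 1969 = 1468.
x_2 = 1468^2 mod 1969 = 938.
x_3 = 938^2 mod 1969 = 1670.

543, 1468, 938, 1670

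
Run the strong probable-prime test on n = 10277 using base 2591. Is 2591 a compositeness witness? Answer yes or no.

n − 1 = 10276 = 2^2 · 2569, so s = 2 and d = 2569.
By repeated squaring, 2591^2569 ≡ 1 (mod 10277).
x_0 = 2591^2569 mod 10277 = 1.
x_0 = 1, so 2591 is not a witness.

no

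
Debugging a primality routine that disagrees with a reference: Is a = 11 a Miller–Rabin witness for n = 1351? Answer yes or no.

n − 1 = 1350 = 2^1 · 675, so s = 1 and d = 675.
x_0 = 11^675 mod 1351 = 792.
x_0 ∉ {1, 1350} and s = 1, so 11 is a Miller–Rabin witness and 1351 is composite.

yes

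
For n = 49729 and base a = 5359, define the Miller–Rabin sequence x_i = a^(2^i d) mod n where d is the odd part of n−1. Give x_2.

19625

n − 1 = 49728 = 2^6 · 777, so s = 6 and d = 777.
x_0 = 5359^777 mod 49729 = 4907.
x_1 = 4907^2 mod 49729 = 9813.
x_2 = 9813^2 mod 49729 = 19625.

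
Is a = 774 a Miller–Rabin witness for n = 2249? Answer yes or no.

n − 1 = 2248 = 2^3 · 281, so s = 3 and d = 281.
x_0 = 774^281 mod 2249 = 1974.
x_0 is neither 1 nor 2248, so continue squaring.
x_1 = 1974^2 mod 2249 = 1408.
x_2 = 1408^2 mod 2249 = 1095.
Reached i = s−1 = 2 without hitting −1: 774 is a Miller–Rabin witness and 2249 is composite.

yes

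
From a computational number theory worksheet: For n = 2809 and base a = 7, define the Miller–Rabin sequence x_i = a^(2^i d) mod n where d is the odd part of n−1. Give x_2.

n − 1 = 2808 = 2^3 · 351, so s = 3 and d = 351.
Repeated squaring mod 2809: 7^1 ≡ 7, 7^2 ≡ 49, 7^4 ≡ 2401, 7^8 ≡ 733, 7^16 ≡ 770, 7^32 ≡ 201, 7^64 ≡ 1075, 7^128 ≡ 1126, 7^256 ≡ 1017.
351 = 256 + 64 + 16 + 8 + 4 + 2 + 1, so 7^351 ≡ 1017·1075·770·733·2401·49·7 ≡ 2437 (mod 2809).
x_0 = 2437.
x_1 = 2437^2 mod 2809 = 743.
x_2 = 743^2 mod 2809 = 1485.

1485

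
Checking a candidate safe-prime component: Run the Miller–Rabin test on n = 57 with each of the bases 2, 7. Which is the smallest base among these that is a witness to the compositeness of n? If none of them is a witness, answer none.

n − 1 = 56 = 2^3 · 7, so s = 3 and d = 7.
Base 2: x_0 = 2^7 mod 57 = 14. x_0 is neither 1 nor 56, so continue squaring. x_1 = 14^2 mod 57 = 25. x_2 = 25^2 mod 57 = 55. Reached i = s−1 = 2 without hitting −1: 2 is a Miller–Rabin witness and 57 is composite.
Base 7: x_0 = 7^7 mod 57 = 7. x_0 is neither 1 nor 56, so continue squaring. x_1 = 7^2 mod 57 = 49. x_2 = 49^2 mod 57 = 7. Reached i = s−1 = 2 without hitting −1: 7 is a Miller–Rabin witness and 57 is composite.
The smallest witness among the given bases is 2.

2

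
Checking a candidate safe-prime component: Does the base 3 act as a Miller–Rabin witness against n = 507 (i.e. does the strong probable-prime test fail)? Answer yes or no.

n − 1 = 506 = 2^1 · 253, so s = 1 and d = 253.
x_0 = 3^253 mod 507 = 471.
x_0 ∉ {1, 506} and s = 1, so 3 is a Miller–Rabin witness and 507 is composite.

yes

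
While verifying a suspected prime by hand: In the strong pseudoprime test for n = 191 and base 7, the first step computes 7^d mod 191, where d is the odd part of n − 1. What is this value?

n − 1 = 190 = 2^1 · 95, so s = 1 and d = 95.
7^95 mod 191 = 190.

190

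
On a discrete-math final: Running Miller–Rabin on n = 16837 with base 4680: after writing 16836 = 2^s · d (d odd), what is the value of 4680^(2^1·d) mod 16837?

15004

n − 1 = 16836 = 2^2 · 4209, so s = 2 and d = 4209.
x_0 = 4680^4209 mod 16837 = 6818.
x_1 = 6818^2 mod 16837 = 15004.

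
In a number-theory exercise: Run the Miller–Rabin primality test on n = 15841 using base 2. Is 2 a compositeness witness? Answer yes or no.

no

n − 1 = 15840 = 2^5 · 495, so s = 5 and d = 495.
x_0 = 2^495 mod 15841 = 1.
x_0 = 1, so 2 is not a witness.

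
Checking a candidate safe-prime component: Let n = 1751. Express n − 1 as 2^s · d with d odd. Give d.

875

Halving: 1750 → 875; 875 is odd.
So 1750 = 2^1 · 875.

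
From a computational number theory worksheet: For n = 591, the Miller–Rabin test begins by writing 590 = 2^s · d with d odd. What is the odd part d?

295

Halving: 590 → 295; 295 is odd.
So 590 = 2^1 · 295.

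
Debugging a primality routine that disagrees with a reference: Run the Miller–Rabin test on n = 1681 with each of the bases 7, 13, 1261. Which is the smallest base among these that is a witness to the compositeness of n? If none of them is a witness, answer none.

7

n − 1 = 1680 = 2^4 · 105, so s = 4 and d = 105.
Base 7: x_0 = 7^105 mod 1681 = 454. x_0 is neither 1 nor 1680, so continue squaring. x_1 = 454^2 mod 1681 = 1034. x_2 = 1034^2 mod 1681 = 40. x_3 = 40^2 mod 1681 = 1600. Reached i = s−1 = 3 without hitting −1: 7 is a Miller–Rabin witness and 1681 is composite.
Base 13: x_0 = 13^105 mod 1681 = 1397. x_0 is neither 1 nor 1680, so continue squaring. x_1 = 1397^2 mod 1681 = 1649. x_2 = 1649^2 mod 1681 = 1024. x_3 = 1024^2 mod 1681 = 1313. Reached i = s−1 = 3 without hitting −1: 13 is a Miller–Rabin witness and 1681 is composite.
Base 1261: x_0 = 1261^105 mod 1681 = 327. x_0 is neither 1 nor 1680, so continue squaring. x_1 = 327^2 mod 1681 = 1026. x_2 = 1026^2 mod 1681 = 370. x_3 = 370^2 mod 1681 = 739. Reached i = s−1 = 3 without hitting −1: 1261 is a Miller–Rabin witness and 1681 is composite.
The smallest witness among the given bases is 7.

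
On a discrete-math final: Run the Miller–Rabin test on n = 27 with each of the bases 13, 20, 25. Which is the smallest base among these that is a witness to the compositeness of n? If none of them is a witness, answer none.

n − 1 = 26 = 2^1 · 13, so s = 1 and d = 13.
Base 13: x_0 = 13^13 mod 27 = 22. x_0 ∉ {1, 26} and s = 1, so 13 is a Miller–Rabin witness and 27 is composite.
Base 20: x_0 = 20^13 mod 27 = 2. x_0 ∉ {1, 26} and s = 1, so 20 is a Miller–Rabin witness and 27 is composite.
Base 25: x_0 = 25^13 mod 27 = 16. x_0 ∉ {1, 26} and s = 1, so 25 is a Miller–Rabin witness and 27 is composite.
The smallest witness among the given bases is 13.

13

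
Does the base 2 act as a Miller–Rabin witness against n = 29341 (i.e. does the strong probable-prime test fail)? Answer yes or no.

no

n − 1 = 29340 = 2^2 · 7335, so s = 2 and d = 7335.
x_0 = 2^7335 mod 29341 = 26424.
x_0 is neither 1 nor 29340, so continue squaring.
x_1 = 26424^2 mod 29341 = 29340.
x_1 ≡ −1, so 2 is not a witness.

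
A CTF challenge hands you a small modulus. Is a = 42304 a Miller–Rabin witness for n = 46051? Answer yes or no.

no

n − 1 = 46050 = 2^1 · 23025, so s = 1 and d = 23025.
Repeated squaring mod 46051: 42304^1 ≡ 42304, 42304^2 ≡ 40505, 42304^4 ≡ 42099, 42304^8 ≡ 7015, 42304^16 ≡ 27757, 42304^32 ≡ 17819, 42304^64 ≡ 41167, 42304^128 ≡ 45089, 42304^256 ≡ 4424, 42304^512 ≡ 101, 42304^1024 ≡ 10201, 42304^2048 ≡ 31192, 42304^4096 ≡ 21387, 42304^8192 ≡ 25237, 42304^16384 ≡ 20839.
23025 = 16384 + 4096 + 2048 + 256 + 128 + 64 + 32 + 16 + 1, so 42304^23025 ≡ 20839·21387·31192·4424·45089·41167·17819·27757·42304 ≡ 1 (mod 46051).
x_0 = 42304^23025 mod 46051 = 1.
x_0 = 1, so 42304 is not a witness.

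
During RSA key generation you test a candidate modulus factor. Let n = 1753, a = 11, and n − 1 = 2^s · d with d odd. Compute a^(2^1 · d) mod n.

1752

n − 1 = 1752 = 2^3 · 219, so s = 3 and d = 219.
Repeated squaring mod 1753: 11^1 ≡ 11, 11^2 ≡ 121, 11^4 ≡ 617, 11^8 ≡ 288, 11^16 ≡ 553, 11^32 ≡ 787, 11^64 ≡ 560, 11^128 ≡ 1566.
219 = 128 + 64 + 16 + 8 + 2 + 1, so 11^219 ≡ 1566·560·553·288·121·11 ≡ 1040 (mod 1753).
x_0 = 1040.
x_1 = 1040^2 mod 1753 = 1752.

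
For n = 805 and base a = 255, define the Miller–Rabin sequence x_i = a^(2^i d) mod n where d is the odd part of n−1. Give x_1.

225

n − 1 = 804 = 2^2 · 201, so s = 2 and d = 201.
x_0 = 255^201 mod 805 = 790.
x_1 = 790^2 mod 805 = 225.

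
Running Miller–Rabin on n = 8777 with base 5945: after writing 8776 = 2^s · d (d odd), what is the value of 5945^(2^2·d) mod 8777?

n − 1 = 8776 = 2^3 · 1097, so s = 3 and d = 1097.
By repeated squaring, 5945^1097 ≡ 8477 (mod 8777).
x_0 = 8477.
x_1 = 8477^2 mod 8777 = 2230.
x_2 = 2230^2 mod 8777 = 5118.

5118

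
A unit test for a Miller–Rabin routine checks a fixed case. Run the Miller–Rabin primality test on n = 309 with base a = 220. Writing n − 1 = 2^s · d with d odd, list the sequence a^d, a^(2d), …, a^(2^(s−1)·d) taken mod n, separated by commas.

n − 1 = 308 = 2^2 · 77, so s = 2 and d = 77.
x_0 = 220^77 mod 309 = 229.
x_1 = 229^2 mod 309 = 220.

229, 220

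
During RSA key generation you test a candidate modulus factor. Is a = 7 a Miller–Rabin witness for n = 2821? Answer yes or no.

yes

n − 1 = 2820 = 2^2 · 705, so s = 2 and d = 705.
x_0 = 7^705 mod 2821 = 931.
x_0 is neither 1 nor 2820, so continue squaring.
x_1 = 931^2 mod 2821 = 714.
Reached i = s−1 = 1 without hitting −1: 7 is a Miller–Rabin witness and 2821 is composite.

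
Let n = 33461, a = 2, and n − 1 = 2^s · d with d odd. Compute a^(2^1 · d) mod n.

n − 1 = 33460 = 2^2 · 8365, so s = 2 and d = 8365.
x_0 = 2^8365 mod 33461 = 19601.
x_1 = 19601^2 mod 33461 = 33460.

33460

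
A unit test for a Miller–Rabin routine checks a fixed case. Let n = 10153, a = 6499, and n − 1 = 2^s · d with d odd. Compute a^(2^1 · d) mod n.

n − 1 = 10152 = 2^3 · 1269, so s = 3 and d = 1269.
x_0 = 6499^1269 mod 10153 = 7331.
x_1 = 7331^2 mod 10153 = 3732.

3732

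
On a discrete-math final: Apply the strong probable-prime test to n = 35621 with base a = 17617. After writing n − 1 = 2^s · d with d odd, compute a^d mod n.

11118

n − 1 = 35620 = 2^2 · 8905, so s = 2 and d = 8905.
17617^8905 mod 35621 = 11118.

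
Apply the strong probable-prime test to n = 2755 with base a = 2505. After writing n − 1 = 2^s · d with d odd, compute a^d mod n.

n − 1 = 2754 = 2^1 · 1377, so s = 1 and d = 1377.
2505^1377 mod 2755 = 2015.

2015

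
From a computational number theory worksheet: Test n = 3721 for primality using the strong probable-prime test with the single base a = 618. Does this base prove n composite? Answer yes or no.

n − 1 = 3720 = 2^3 · 465, so s = 3 and d = 465.
By repeated squaring, 618^465 ≡ 682 (mod 3721).
x_0 = 618^465 mod 3721 = 682.
x_0 is neither 1 nor 3720, so continue squaring.
x_1 = 682^2 mod 3721 = 3720.
x_1 ≡ −1, so 618 is not a witness.

no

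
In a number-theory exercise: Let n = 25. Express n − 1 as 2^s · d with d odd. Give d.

Halving: 24 → 12 → 6 → 3; 3 is odd.
So 24 = 2^3 · 3.

3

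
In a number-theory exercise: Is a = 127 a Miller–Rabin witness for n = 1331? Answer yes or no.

n − 1 = 1330 = 2^1 · 665, so s = 1 and d = 665.
Repeated squaring mod 1331: 127^1 ≡ 127, 127^2 ≡ 157, 127^4 ≡ 691, 127^8 ≡ 983, 127^16 ≡ 1314, 127^32 ≡ 289, 127^64 ≡ 999, 127^128 ≡ 1082, 127^256 ≡ 775, 127^512 ≡ 344.
665 = 512 + 128 + 16 + 8 + 1, so 127^665 ≡ 344·1082·1314·983·127 ≡ 274 (mod 1331).
x_0 = 127^665 mod 1331 = 274.
x_0 ∉ {1, 1330} and s = 1, so 127 is a Miller–Rabin witness and 1331 is composite.

yes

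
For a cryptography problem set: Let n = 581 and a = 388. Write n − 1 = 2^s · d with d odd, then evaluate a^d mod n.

n − 1 = 580 = 2^2 · 145, so s = 2 and d = 145.
388^145 mod 581 = 472.

472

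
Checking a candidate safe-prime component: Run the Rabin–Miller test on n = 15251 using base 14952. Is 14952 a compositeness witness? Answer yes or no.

n − 1 = 15250 = 2^1 · 7625, so s = 1 and d = 7625.
Repeated squaring mod 15251: 14952^1 ≡ 14952, 14952^2 ≡ 13146, 14952^4 ≡ 8235, 14952^8 ≡ 9279, 14952^16 ≡ 7946, 14952^32 ≡ 15027, 14952^64 ≡ 4423, 14952^128 ≡ 11147, 14952^256 ≡ 5712, 14952^512 ≡ 5055, 14952^1024 ≡ 7600, 14952^2048 ≡ 4463, 14952^4096 ≡ 563.
7625 = 4096 + 2048 + 1024 + 256 + 128 + 64 + 8 + 1, so 14952^7625 ≡ 563·4463·7600·5712·11147·4423·9279·14952 ≡ 15250 (mod 15251).
x_0 = 14952^7625 mod 15251 = 15250.
x_0 = 15250 ≡ −1, so 14952 is not a witness.

no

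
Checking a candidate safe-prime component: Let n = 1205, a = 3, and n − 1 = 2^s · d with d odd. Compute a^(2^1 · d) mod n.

9

n − 1 = 1204 = 2^2 · 301, so s = 2 and d = 301.
x_0 = 3^301 mod 1205 = 238.
x_1 = 238^2 mod 1205 = 9.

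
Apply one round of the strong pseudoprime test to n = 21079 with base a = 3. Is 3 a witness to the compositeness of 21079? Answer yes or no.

yes

n − 1 = 21078 = 2^1 · 10539, so s = 1 and d = 10539.
x_0 = 3^10539 mod 21079 = 14530.
x_0 ∉ {1, 21078} and s = 1, so 3 is a Miller–Rabin witness and 21079 is composite.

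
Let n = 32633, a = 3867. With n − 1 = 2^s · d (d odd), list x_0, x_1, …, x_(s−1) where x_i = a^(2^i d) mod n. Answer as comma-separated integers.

17405, 1886, 32632

n − 1 = 32632 = 2^3 · 4079, so s = 3 and d = 4079.
x_0 = 3867^4079 mod 32633 = 17405.
x_1 = 17405^2 mod 32633 = 1886.
x_2 = 1886^2 mod 32633 = 32632.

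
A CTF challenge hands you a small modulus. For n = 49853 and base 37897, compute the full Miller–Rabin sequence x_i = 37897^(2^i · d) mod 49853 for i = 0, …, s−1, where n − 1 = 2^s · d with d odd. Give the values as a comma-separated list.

n − 1 = 49852 = 2^2 · 12463, so s = 2 and d = 12463.
x_0 = 37897^12463 mod 49853 = 49852.
x_1 = 49852^2 mod 49853 = 1.

49852, 1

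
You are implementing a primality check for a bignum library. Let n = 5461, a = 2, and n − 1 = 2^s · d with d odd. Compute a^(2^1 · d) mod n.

n − 1 = 5460 = 2^2 · 1365, so s = 2 and d = 1365.
By repeated squaring, 2^1365 ≡ 128 (mod 5461).
x_0 = 128.
x_1 = 128^2 mod 5461 = 1.

1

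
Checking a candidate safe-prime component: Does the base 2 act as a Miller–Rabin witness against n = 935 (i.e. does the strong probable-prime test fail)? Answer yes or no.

n − 1 = 934 = 2^1 · 467, so s = 1 and d = 467.
Repeated squaring mod 935: 2^1 ≡ 2, 2^2 ≡ 4, 2^4 ≡ 16, 2^8 ≡ 256, 2^16 ≡ 86, 2^32 ≡ 851, 2^64 ≡ 511, 2^128 ≡ 256, 2^256 ≡ 86.
467 = 256 + 128 + 64 + 16 + 2 + 1, so 2^467 ≡ 86·256·511·86·4·2 ≡ 348 (mod 935).
x_0 = 2^467 mod 935 = 348.
x_0 ∉ {1, 934} and s = 1, so 2 is a Miller–Rabin witness and 935 is composite.

yes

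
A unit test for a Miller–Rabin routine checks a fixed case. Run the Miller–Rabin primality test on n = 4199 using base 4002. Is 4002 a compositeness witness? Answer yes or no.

yes

n − 1 = 4198 = 2^1 · 2099, so s = 1 and d = 2099.
Repeated squaring mod 4199: 4002^1 ≡ 4002, 4002^2 ≡ 1018, 4002^4 ≡ 3370, 4002^8 ≡ 2804, 4002^16 ≡ 1888, 4002^32 ≡ 3792, 4002^64 ≡ 1888, 4002^128 ≡ 3792, 4002^256 ≡ 1888, 4002^512 ≡ 3792, 4002^1024 ≡ 1888, 4002^2048 ≡ 3792.
2099 = 2048 + 32 + 16 + 2 + 1, so 4002^2099 ≡ 3792·3792·1888·1018·4002 ≡ 2060 (mod 4199).
x_0 = 4002^2099 mod 4199 = 2060.
x_0 ∉ {1, 4198} and s = 1, so 4002 is a Miller–Rabin witness and 4199 is composite.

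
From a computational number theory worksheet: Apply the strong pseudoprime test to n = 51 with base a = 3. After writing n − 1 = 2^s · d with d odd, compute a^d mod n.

n − 1 = 50 = 2^1 · 25, so s = 1 and d = 25.
By repeated squaring, 3^25 ≡ 48 (mod 51).

48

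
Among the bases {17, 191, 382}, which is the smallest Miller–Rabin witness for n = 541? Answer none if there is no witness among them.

none

n − 1 = 540 = 2^2 · 135, so s = 2 and d = 135.
Base 17: x_0 = 17^135 mod 541 = 489. x_0 is neither 1 nor 540, so continue squaring. x_1 = 489^2 mod 541 = 540. x_1 ≡ −1, so 17 is not a witness.
Base 191: x_0 = 191^135 mod 541 = 52. x_0 is neither 1 nor 540, so continue squaring. x_1 = 52^2 mod 541 = 540. x_1 ≡ −1, so 191 is not a witness.
Base 382: x_0 = 382^135 mod 541 = 540. x_0 = 540 ≡ −1, so 382 is not a witness.
No listed base is a witness for 541.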